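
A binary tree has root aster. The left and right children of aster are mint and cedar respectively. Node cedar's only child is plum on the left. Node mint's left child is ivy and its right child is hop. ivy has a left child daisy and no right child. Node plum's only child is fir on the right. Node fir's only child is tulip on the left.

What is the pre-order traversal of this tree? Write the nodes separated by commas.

Pre-order visits the node, then its left subtree, then its right subtree.
Visit aster.
At aster: go left to mint.
  Visit mint.
  At mint: go left to ivy.
    Visit ivy.
    At ivy: go left to daisy.
      daisy is a leaf — visit daisy.
    At ivy: no right child.
  At mint: go right to hop.
    hop is a leaf — visit hop.
At aster: go right to cedar.
  Visit cedar.
  At cedar: go left to plum.
    Visit plum.
    At plum: no left child.
    At plum: go right to fir.
      Visit fir.
      At fir: go left to tulip.
        tulip is a leaf — visit tulip.
      At fir: no right child.
  At cedar: no right child.

aster, mint, ivy, daisy, hop, cedar, plum, fir, tulip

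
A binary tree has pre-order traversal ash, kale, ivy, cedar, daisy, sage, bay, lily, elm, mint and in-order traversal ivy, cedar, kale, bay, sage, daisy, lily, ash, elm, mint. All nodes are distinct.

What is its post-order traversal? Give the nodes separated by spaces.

The first element of pre-order is the root; it splits in-order into left and right subtrees.
Root ash: left subtree has 7 nodes {ivy, cedar, kale, bay, sage, daisy, lily}, right has 2 {elm, mint}.
  Root kale: left subtree has 2 nodes {ivy, cedar}, right has 4 {bay, sage, daisy, lily}.
    Root ivy: left subtree has 0 nodes { }, right has 1 {cedar}.
    Root daisy: left subtree has 2 nodes {bay, sage}, right has 1 {lily}.
      Root sage: left subtree has 1 node {bay}, right has 0 { }.
  Root elm: left subtree has 0 nodes { }, right has 1 {mint}.

cedar ivy bay sage lily daisy kale mint elm ash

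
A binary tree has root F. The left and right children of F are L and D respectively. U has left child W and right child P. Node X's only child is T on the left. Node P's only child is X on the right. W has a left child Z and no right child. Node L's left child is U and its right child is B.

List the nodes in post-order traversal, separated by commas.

Z, W, T, X, P, U, B, L, D, F

Post-order visits the left subtree, then the right subtree, then the node.
At F: go left to L.
  At L: go left to U.
    At U: go left to W.
      At W: go left to Z.
        Z is a leaf — visit Z.
      At W: no right child.
      Visit W.
    At U: go right to P.
      At P: no left child.
      At P: go right to X.
        At X: go left to T.
          T is a leaf — visit T.
        At X: no right child.
        Visit X.
      Visit P.
    Visit U.
  At L: go right to B.
    B is a leaf — visit B.
  Visit L.
At F: go right to D.
  D is a leaf — visit D.
Visit F.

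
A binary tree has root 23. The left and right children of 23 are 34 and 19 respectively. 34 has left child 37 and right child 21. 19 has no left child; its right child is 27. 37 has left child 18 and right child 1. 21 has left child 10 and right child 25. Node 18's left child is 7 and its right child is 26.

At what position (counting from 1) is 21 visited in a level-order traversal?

5

Level-order visits nodes level by level from the root, left to right within each level.
Level 0: 23
Level 1: 34, 19
Level 2: 37, 21, 27
Level 3: 18, 1, 10, 25
Level 4: 7, 26
Full level-order sequence: 23, 34, 19, 37, 21, 27, 18, 1, 10, 25, 7, 26.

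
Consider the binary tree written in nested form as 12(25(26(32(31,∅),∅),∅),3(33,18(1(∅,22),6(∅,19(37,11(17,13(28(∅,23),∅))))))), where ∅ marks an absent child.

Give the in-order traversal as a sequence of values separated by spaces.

31 32 26 25 12 33 3 1 22 18 6 37 19 17 11 28 23 13

In-order visits the left subtree, then the node, then the right subtree.
At 12: go left to 25.
  At 25: go left to 26.
    At 26: go left to 32.
      At 32: go left to 31.
        31 is a leaf — visit 31.
      Visit 32.
      At 32: no right child.
    Visit 26.
    At 26: no right child.
  Visit 25.
  At 25: no right child.
Visit 12.
At 12: go right to 3.
  At 3: go left to 33.
    33 is a leaf — visit 33.
  Visit 3.
  At 3: go right to 18.
    At 18: go left to 1.
      At 1: no left child.
      Visit 1.
      At 1: go right to 22.
        22 is a leaf — visit 22.
    Visit 18.
    At 18: go right to 6.
      At 6: no left child.
      Visit 6.
      At 6: go right to 19.
        At 19: go left to 37.
          37 is a leaf — visit 37.
        Visit 19.
        At 19: go right to 11.
          At 11: go left to 17.
            17 is a leaf — visit 17.
          Visit 11.
          At 11: go right to 13.
            At 13: go left to 28.
              At 28: no left child.
              Visit 28.
              At 28: go right to 23.
                23 is a leaf — visit 23.
            Visit 13.
            At 13: no right child.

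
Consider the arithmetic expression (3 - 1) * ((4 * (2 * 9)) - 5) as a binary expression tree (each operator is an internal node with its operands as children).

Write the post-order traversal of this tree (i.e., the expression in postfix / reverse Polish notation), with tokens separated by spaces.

3 1 - 4 2 9 * * 5 - *

Post-order on an expression tree gives postfix notation: for each operator, emit left operand, right operand, then the operator.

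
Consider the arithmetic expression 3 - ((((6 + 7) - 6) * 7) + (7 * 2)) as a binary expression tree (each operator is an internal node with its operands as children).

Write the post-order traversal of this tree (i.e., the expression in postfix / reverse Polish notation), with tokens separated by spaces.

Post-order on an expression tree gives postfix notation: for each operator, emit left operand, right operand, then the operator.

3 6 7 + 6 - 7 * 7 2 * + -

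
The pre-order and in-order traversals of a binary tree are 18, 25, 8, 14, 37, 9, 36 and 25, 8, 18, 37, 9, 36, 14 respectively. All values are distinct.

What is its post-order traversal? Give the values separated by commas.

8, 25, 36, 9, 37, 14, 18

The first element of pre-order is the root; it splits in-order into left and right subtrees.
Root 18: left subtree has 2 nodes {25, 8}, right has 4 {37, 9, 36, 14}.
  Root 25: left subtree has 0 nodes { }, right has 1 {8}.
  Root 14: left subtree has 3 nodes {37, 9, 36}, right has 0 { }.
    Root 37: left subtree has 0 nodes { }, right has 2 {9, 36}.
      Root 9: left subtree has 0 nodes { }, right has 1 {36}.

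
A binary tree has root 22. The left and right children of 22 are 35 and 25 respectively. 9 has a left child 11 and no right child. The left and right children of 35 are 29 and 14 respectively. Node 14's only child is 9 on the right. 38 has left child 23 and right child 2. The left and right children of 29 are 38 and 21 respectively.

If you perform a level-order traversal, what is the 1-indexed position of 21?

7

Level-order visits nodes level by level from the root, left to right within each level.
Level 0: 22
Level 1: 35, 25
Level 2: 29, 14
Level 3: 38, 21, 9
Level 4: 23, 2, 11
Full level-order sequence: 22, 35, 25, 29, 14, 38, 21, 9, 23, 2, 11.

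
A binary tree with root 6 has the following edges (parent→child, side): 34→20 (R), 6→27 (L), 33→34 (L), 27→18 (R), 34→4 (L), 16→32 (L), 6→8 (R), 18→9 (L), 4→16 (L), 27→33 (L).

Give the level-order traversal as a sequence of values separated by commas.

Level-order visits nodes level by level from the root, left to right within each level.
Level 0: 6
Level 1: 27, 8
Level 2: 33, 18
Level 3: 34, 9
Level 4: 4, 20
Level 5: 16
Level 6: 32

6, 27, 8, 33, 18, 34, 9, 4, 20, 16, 32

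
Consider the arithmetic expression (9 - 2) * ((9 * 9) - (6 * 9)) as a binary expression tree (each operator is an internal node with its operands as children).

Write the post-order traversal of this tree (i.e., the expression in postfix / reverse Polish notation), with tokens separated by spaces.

Post-order on an expression tree gives postfix notation: for each operator, emit left operand, right operand, then the operator.

9 2 - 9 9 * 6 9 * - *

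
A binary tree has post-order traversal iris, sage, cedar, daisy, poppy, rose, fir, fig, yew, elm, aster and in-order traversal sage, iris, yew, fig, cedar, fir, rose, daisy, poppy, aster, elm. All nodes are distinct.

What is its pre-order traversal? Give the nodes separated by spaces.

aster yew sage iris fig fir cedar rose poppy daisy elm

The last element of post-order is the root; it splits in-order into left and right subtrees.
Root aster: left subtree has 9 nodes {sage, iris, yew, fig, cedar, fir, rose, daisy, poppy}, right has 1 {elm}.
  Root yew: left subtree has 2 nodes {sage, iris}, right has 6 {fig, cedar, fir, rose, daisy, poppy}.
    Root sage: left subtree has 0 nodes { }, right has 1 {iris}.
    Root fig: left subtree has 0 nodes { }, right has 5 {cedar, fir, rose, daisy, poppy}.
      Root fir: left subtree has 1 node {cedar}, right has 3 {rose, daisy, poppy}.
        Root rose: left subtree has 0 nodes { }, right has 2 {daisy, poppy}.
          Root poppy: left subtree has 1 node {daisy}, right has 0 { }.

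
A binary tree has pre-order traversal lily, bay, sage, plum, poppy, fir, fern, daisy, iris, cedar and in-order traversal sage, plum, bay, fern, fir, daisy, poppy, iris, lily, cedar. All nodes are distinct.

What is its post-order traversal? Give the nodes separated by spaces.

The first element of pre-order is the root; it splits in-order into left and right subtrees.
Root lily: left subtree has 8 nodes {sage, plum, bay, fern, fir, daisy, poppy, iris}, right has 1 {cedar}.
  Root bay: left subtree has 2 nodes {sage, plum}, right has 5 {fern, fir, daisy, poppy, iris}.
    Root sage: left subtree has 0 nodes { }, right has 1 {plum}.
    Root poppy: left subtree has 3 nodes {fern, fir, daisy}, right has 1 {iris}.
      Root fir: left subtree has 1 node {fern}, right has 1 {daisy}.

plum sage fern daisy fir iris poppy bay cedar lily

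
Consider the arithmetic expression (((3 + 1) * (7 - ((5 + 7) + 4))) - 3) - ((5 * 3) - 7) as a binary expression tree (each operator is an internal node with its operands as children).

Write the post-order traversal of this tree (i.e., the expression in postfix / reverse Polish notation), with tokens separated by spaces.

Post-order on an expression tree gives postfix notation: for each operator, emit left operand, right operand, then the operator.

3 1 + 7 5 7 + 4 + - * 3 - 5 3 * 7 - -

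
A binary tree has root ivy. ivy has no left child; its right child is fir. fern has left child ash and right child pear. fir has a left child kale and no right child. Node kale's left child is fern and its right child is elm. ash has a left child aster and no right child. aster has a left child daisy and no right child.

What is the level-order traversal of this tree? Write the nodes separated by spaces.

ivy fir kale fern elm ash pear aster daisy

Level-order visits nodes level by level from the root, left to right within each level.
Level 0: ivy
Level 1: fir
Level 2: kale
Level 3: fern, elm
Level 4: ash, pear
Level 5: aster
Level 6: daisy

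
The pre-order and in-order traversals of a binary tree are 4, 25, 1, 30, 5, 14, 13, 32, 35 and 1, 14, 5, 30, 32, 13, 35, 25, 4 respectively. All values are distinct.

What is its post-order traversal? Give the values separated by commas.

The first element of pre-order is the root; it splits in-order into left and right subtrees.
Root 4: left subtree has 8 nodes {1, 14, 5, 30, 32, 13, 35, 25}, right has 0 { }.
  Root 25: left subtree has 7 nodes {1, 14, 5, 30, 32, 13, 35}, right has 0 { }.
    Root 1: left subtree has 0 nodes { }, right has 6 {14, 5, 30, 32, 13, 35}.
      Root 30: left subtree has 2 nodes {14, 5}, right has 3 {32, 13, 35}.
        Root 5: left subtree has 1 node {14}, right has 0 { }.
        Root 13: left subtree has 1 node {32}, right has 1 {35}.

14, 5, 32, 35, 13, 30, 1, 25, 4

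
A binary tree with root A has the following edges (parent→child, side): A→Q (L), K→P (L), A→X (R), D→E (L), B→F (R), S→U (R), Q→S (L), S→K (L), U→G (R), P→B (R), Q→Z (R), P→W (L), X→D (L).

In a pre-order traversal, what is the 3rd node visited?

S

Pre-order visits the node, then its left subtree, then its right subtree.
Visit A.
At A: go left to Q.
  Visit Q.
  At Q: go left to S.
    Visit S.
    At S: go left to K.
      Visit K.
      At K: go left to P.
        Visit P.
        At P: go left to W.
          W is a leaf — visit W.
        At P: go right to B.
          Visit B.
          At B: no left child.
          At B: go right to F.
            F is a leaf — visit F.
      At K: no right child.
    At S: go right to U.
      Visit U.
      At U: no left child.
      At U: go right to G.
        G is a leaf — visit G.
  At Q: go right to Z.
    Z is a leaf — visit Z.
At A: go right to X.
  Visit X.
  At X: go left to D.
    Visit D.
    At D: go left to E.
      E is a leaf — visit E.
    At D: no right child.
  At X: no right child.
Full pre-order sequence: A, Q, S, K, P, W, B, F, U, G, Z, X, D, E.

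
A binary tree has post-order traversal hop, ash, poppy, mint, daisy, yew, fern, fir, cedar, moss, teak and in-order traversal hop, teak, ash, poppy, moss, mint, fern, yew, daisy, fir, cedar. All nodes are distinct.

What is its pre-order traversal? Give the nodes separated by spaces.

The last element of post-order is the root; it splits in-order into left and right subtrees.
Root teak: left subtree has 1 node {hop}, right has 9 {ash, poppy, moss, mint, fern, yew, daisy, fir, cedar}.
  Root moss: left subtree has 2 nodes {ash, poppy}, right has 6 {mint, fern, yew, daisy, fir, cedar}.
    Root poppy: left subtree has 1 node {ash}, right has 0 { }.
    Root cedar: left subtree has 5 nodes {mint, fern, yew, daisy, fir}, right has 0 { }.
      Root fir: left subtree has 4 nodes {mint, fern, yew, daisy}, right has 0 { }.
        Root fern: left subtree has 1 node {mint}, right has 2 {yew, daisy}.
          Root yew: left subtree has 0 nodes { }, right has 1 {daisy}.

teak hop moss poppy ash cedar fir fern mint yew daisy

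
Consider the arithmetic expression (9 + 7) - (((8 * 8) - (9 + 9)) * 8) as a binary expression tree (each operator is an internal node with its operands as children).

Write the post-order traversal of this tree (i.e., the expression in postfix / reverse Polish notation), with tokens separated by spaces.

9 7 + 8 8 * 9 9 + - 8 * -

Post-order on an expression tree gives postfix notation: for each operator, emit left operand, right operand, then the operator.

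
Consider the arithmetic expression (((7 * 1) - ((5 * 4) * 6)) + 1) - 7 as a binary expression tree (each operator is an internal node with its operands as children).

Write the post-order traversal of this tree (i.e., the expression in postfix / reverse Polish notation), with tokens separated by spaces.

Post-order on an expression tree gives postfix notation: for each operator, emit left operand, right operand, then the operator.

7 1 * 5 4 * 6 * - 1 + 7 -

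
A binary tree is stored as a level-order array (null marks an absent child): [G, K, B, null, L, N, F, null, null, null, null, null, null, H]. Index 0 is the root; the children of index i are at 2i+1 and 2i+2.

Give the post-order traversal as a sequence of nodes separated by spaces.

L K N H F B G

Post-order visits the left subtree, then the right subtree, then the node.
At G: go left to K.
  At K: no left child.
  At K: go right to L.
    L is a leaf — visit L.
  Visit K.
At G: go right to B.
  At B: go left to N.
    N is a leaf — visit N.
  At B: go right to F.
    At F: go left to H.
      H is a leaf — visit H.
    At F: no right child.
    Visit F.
  Visit B.
Visit G.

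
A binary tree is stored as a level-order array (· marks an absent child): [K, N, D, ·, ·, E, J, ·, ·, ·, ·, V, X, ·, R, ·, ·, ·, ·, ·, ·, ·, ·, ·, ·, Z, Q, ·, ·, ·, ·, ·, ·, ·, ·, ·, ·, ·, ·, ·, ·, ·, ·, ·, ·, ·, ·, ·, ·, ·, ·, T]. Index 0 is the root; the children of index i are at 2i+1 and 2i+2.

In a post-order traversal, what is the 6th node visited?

Post-order visits the left subtree, then the right subtree, then the node.
At K: go left to N.
  N is a leaf — visit N.
At K: go right to D.
  At D: go left to E.
    At E: go left to V.
      V is a leaf — visit V.
    At E: go right to X.
      At X: go left to Z.
        At Z: go left to T.
          T is a leaf — visit T.
        At Z: no right child.
        Visit Z.
      At X: go right to Q.
        Q is a leaf — visit Q.
      Visit X.
    Visit E.
  At D: go right to J.
    At J: no left child.
    At J: go right to R.
      R is a leaf — visit R.
    Visit J.
  Visit D.
Visit K.
Full post-order sequence: N, V, T, Z, Q, X, E, R, J, D, K.

X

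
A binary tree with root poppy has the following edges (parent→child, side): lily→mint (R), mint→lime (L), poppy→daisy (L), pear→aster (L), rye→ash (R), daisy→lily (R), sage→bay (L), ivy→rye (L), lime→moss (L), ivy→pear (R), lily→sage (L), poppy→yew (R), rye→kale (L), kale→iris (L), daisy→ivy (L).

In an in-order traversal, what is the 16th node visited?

In-order visits the left subtree, then the node, then the right subtree.
At poppy: go left to daisy.
  At daisy: go left to ivy.
    At ivy: go left to rye.
      At rye: go left to kale.
        At kale: go left to iris.
          iris is a leaf — visit iris.
        Visit kale.
        At kale: no right child.
      Visit rye.
      At rye: go right to ash.
        ash is a leaf — visit ash.
    Visit ivy.
    At ivy: go right to pear.
      At pear: go left to aster.
        aster is a leaf — visit aster.
      Visit pear.
      At pear: no right child.
  Visit daisy.
  At daisy: go right to lily.
    At lily: go left to sage.
      At sage: go left to bay.
        bay is a leaf — visit bay.
      Visit sage.
      At sage: no right child.
    Visit lily.
    At lily: go right to mint.
      At mint: go left to lime.
        At lime: go left to moss.
          moss is a leaf — visit moss.
        Visit lime.
        At lime: no right child.
      Visit mint.
      At mint: no right child.
Visit poppy.
At poppy: go right to yew.
  yew is a leaf — visit yew.
Full in-order sequence: iris, kale, rye, ash, ivy, aster, pear, daisy, bay, sage, lily, moss, lime, mint, poppy, yew.

yew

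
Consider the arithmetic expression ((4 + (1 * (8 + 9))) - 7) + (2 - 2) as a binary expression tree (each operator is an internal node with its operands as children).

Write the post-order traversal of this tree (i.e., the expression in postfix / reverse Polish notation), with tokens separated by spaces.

Post-order on an expression tree gives postfix notation: for each operator, emit left operand, right operand, then the operator.

4 1 8 9 + * + 7 - 2 2 - +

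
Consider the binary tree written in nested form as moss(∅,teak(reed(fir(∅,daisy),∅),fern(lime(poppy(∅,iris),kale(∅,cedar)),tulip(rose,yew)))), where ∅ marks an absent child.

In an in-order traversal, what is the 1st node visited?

moss

In-order visits the left subtree, then the node, then the right subtree.
At moss: no left child.
Visit moss.
At moss: go right to teak.
  At teak: go left to reed.
    At reed: go left to fir.
      At fir: no left child.
      Visit fir.
      At fir: go right to daisy.
        daisy is a leaf — visit daisy.
    Visit reed.
    At reed: no right child.
  Visit teak.
  At teak: go right to fern.
    At fern: go left to lime.
      At lime: go left to poppy.
        At poppy: no left child.
        Visit poppy.
        At poppy: go right to iris.
          iris is a leaf — visit iris.
      Visit lime.
      At lime: go right to kale.
        At kale: no left child.
        Visit kale.
        At kale: go right to cedar.
          cedar is a leaf — visit cedar.
    Visit fern.
    At fern: go right to tulip.
      At tulip: go left to rose.
        rose is a leaf — visit rose.
      Visit tulip.
      At tulip: go right to yew.
        yew is a leaf — visit yew.
Full in-order sequence: moss, fir, daisy, reed, teak, poppy, iris, lime, kale, cedar, fern, rose, tulip, yew.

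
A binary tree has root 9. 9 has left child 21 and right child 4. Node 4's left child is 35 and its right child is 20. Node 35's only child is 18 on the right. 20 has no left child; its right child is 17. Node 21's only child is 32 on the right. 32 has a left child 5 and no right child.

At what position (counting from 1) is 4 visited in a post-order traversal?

8

Post-order visits the left subtree, then the right subtree, then the node.
At 9: go left to 21.
  At 21: no left child.
  At 21: go right to 32.
    At 32: go left to 5.
      5 is a leaf — visit 5.
    At 32: no right child.
    Visit 32.
  Visit 21.
At 9: go right to 4.
  At 4: go left to 35.
    At 35: no left child.
    At 35: go right to 18.
      18 is a leaf — visit 18.
    Visit 35.
  At 4: go right to 20.
    At 20: no left child.
    At 20: go right to 17.
      17 is a leaf — visit 17.
    Visit 20.
  Visit 4.
Visit 9.
Full post-order sequence: 5, 32, 21, 18, 35, 17, 20, 4, 9.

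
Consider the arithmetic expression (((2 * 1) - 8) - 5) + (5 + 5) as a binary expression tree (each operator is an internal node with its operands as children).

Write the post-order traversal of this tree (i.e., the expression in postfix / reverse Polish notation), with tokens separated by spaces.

2 1 * 8 - 5 - 5 5 + +

Post-order on an expression tree gives postfix notation: for each operator, emit left operand, right operand, then the operator.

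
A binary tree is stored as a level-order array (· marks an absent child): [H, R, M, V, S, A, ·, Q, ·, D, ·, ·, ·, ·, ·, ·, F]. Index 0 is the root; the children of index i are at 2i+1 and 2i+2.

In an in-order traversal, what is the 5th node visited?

In-order visits the left subtree, then the node, then the right subtree.
At H: go left to R.
  At R: go left to V.
    At V: go left to Q.
      At Q: no left child.
      Visit Q.
      At Q: go right to F.
        F is a leaf — visit F.
    Visit V.
    At V: no right child.
  Visit R.
  At R: go right to S.
    At S: go left to D.
      D is a leaf — visit D.
    Visit S.
    At S: no right child.
Visit H.
At H: go right to M.
  At M: go left to A.
    A is a leaf — visit A.
  Visit M.
  At M: no right child.
Full in-order sequence: Q, F, V, R, D, S, H, A, M.

D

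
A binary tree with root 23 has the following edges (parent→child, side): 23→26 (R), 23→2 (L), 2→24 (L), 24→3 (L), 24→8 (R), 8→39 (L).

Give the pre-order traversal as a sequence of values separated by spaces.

Pre-order visits the node, then its left subtree, then its right subtree.
Visit 23.
At 23: go left to 2.
  Visit 2.
  At 2: go left to 24.
    Visit 24.
    At 24: go left to 3.
      3 is a leaf — visit 3.
    At 24: go right to 8.
      Visit 8.
      At 8: go left to 39.
        39 is a leaf — visit 39.
      At 8: no right child.
  At 2: no right child.
At 23: go right to 26.
  26 is a leaf — visit 26.

23 2 24 3 8 39 26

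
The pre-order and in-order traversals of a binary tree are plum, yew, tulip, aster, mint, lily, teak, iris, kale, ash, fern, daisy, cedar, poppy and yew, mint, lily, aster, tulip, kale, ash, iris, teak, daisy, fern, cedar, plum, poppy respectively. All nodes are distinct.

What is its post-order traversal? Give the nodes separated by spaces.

lily mint aster ash kale iris daisy cedar fern teak tulip yew poppy plum

The first element of pre-order is the root; it splits in-order into left and right subtrees.
Root plum: left subtree has 12 nodes {yew, mint, lily, aster, tulip, kale, ash, iris, teak, daisy, fern, cedar}, right has 1 {poppy}.
  Root yew: left subtree has 0 nodes { }, right has 11 {mint, lily, aster, tulip, kale, ash, iris, teak, daisy, fern, cedar}.
    Root tulip: left subtree has 3 nodes {mint, lily, aster}, right has 7 {kale, ash, iris, teak, daisy, fern, cedar}.
      Root aster: left subtree has 2 nodes {mint, lily}, right has 0 { }.
        Root mint: left subtree has 0 nodes { }, right has 1 {lily}.
      Root teak: left subtree has 3 nodes {kale, ash, iris}, right has 3 {daisy, fern, cedar}.
        Root iris: left subtree has 2 nodes {kale, ash}, right has 0 { }.
          Root kale: left subtree has 0 nodes { }, right has 1 {ash}.
        Root fern: left subtree has 1 node {daisy}, right has 1 {cedar}.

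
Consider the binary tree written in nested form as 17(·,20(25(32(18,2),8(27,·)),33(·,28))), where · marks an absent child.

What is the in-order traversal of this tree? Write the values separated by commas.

17, 18, 32, 2, 25, 27, 8, 20, 33, 28

In-order visits the left subtree, then the node, then the right subtree.
At 17: no left child.
Visit 17.
At 17: go right to 20.
  At 20: go left to 25.
    At 25: go left to 32.
      At 32: go left to 18.
        18 is a leaf — visit 18.
      Visit 32.
      At 32: go right to 2.
        2 is a leaf — visit 2.
    Visit 25.
    At 25: go right to 8.
      At 8: go left to 27.
        27 is a leaf — visit 27.
      Visit 8.
      At 8: no right child.
  Visit 20.
  At 20: go right to 33.
    At 33: no left child.
    Visit 33.
    At 33: go right to 28.
      28 is a leaf — visit 28.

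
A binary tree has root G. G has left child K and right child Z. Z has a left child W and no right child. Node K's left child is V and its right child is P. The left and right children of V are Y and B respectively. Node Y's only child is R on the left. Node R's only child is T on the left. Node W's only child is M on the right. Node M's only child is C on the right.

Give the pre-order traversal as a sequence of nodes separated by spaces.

Pre-order visits the node, then its left subtree, then its right subtree.
Visit G.
At G: go left to K.
  Visit K.
  At K: go left to V.
    Visit V.
    At V: go left to Y.
      Visit Y.
      At Y: go left to R.
        Visit R.
        At R: go left to T.
          T is a leaf — visit T.
        At R: no right child.
      At Y: no right child.
    At V: go right to B.
      B is a leaf — visit B.
  At K: go right to P.
    P is a leaf — visit P.
At G: go right to Z.
  Visit Z.
  At Z: go left to W.
    Visit W.
    At W: no left child.
    At W: go right to M.
      Visit M.
      At M: no left child.
      At M: go right to C.
        C is a leaf — visit C.
  At Z: no right child.

G K V Y R T B P Z W M C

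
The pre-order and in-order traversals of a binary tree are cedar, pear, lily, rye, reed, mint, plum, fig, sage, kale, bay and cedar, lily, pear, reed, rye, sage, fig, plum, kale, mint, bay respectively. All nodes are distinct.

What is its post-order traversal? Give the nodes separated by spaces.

lily reed sage fig kale plum bay mint rye pear cedar

The first element of pre-order is the root; it splits in-order into left and right subtrees.
Root cedar: left subtree has 0 nodes { }, right has 10 {lily, pear, reed, rye, sage, fig, plum, kale, mint, bay}.
  Root pear: left subtree has 1 node {lily}, right has 8 {reed, rye, sage, fig, plum, kale, mint, bay}.
    Root rye: left subtree has 1 node {reed}, right has 6 {sage, fig, plum, kale, mint, bay}.
      Root mint: left subtree has 4 nodes {sage, fig, plum, kale}, right has 1 {bay}.
        Root plum: left subtree has 2 nodes {sage, fig}, right has 1 {kale}.
          Root fig: left subtree has 1 node {sage}, right has 0 { }.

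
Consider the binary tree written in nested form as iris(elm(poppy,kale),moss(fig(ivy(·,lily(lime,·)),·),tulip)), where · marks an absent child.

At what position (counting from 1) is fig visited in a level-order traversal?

Level-order visits nodes level by level from the root, left to right within each level.
Level 0: iris
Level 1: elm, moss
Level 2: poppy, kale, fig, tulip
Level 3: ivy
Level 4: lily
Level 5: lime
Full level-order sequence: iris, elm, moss, poppy, kale, fig, tulip, ivy, lily, lime.

6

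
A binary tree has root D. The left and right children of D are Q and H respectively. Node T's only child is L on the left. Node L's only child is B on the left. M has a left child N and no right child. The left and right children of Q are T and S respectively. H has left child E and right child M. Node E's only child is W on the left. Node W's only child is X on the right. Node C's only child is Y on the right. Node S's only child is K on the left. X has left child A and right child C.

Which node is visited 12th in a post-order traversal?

E

Post-order visits the left subtree, then the right subtree, then the node.
At D: go left to Q.
  At Q: go left to T.
    At T: go left to L.
      At L: go left to B.
        B is a leaf — visit B.
      At L: no right child.
      Visit L.
    At T: no right child.
    Visit T.
  At Q: go right to S.
    At S: go left to K.
      K is a leaf — visit K.
    At S: no right child.
    Visit S.
  Visit Q.
At D: go right to H.
  At H: go left to E.
    At E: go left to W.
      At W: no left child.
      At W: go right to X.
        At X: go left to A.
          A is a leaf — visit A.
        At X: go right to C.
          At C: no left child.
          At C: go right to Y.
            Y is a leaf — visit Y.
          Visit C.
        Visit X.
      Visit W.
    At E: no right child.
    Visit E.
  At H: go right to M.
    At M: go left to N.
      N is a leaf — visit N.
    At M: no right child.
    Visit M.
  Visit H.
Visit D.
Full post-order sequence: B, L, T, K, S, Q, A, Y, C, X, W, E, N, M, H, D.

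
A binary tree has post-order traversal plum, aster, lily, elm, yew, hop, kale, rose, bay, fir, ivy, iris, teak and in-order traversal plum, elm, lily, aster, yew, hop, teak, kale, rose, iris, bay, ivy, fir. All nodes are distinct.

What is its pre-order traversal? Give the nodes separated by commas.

teak, hop, yew, elm, plum, lily, aster, iris, rose, kale, ivy, bay, fir

The last element of post-order is the root; it splits in-order into left and right subtrees.
Root teak: left subtree has 6 nodes {plum, elm, lily, aster, yew, hop}, right has 6 {kale, rose, iris, bay, ivy, fir}.
  Root hop: left subtree has 5 nodes {plum, elm, lily, aster, yew}, right has 0 { }.
    Root yew: left subtree has 4 nodes {plum, elm, lily, aster}, right has 0 { }.
      Root elm: left subtree has 1 node {plum}, right has 2 {lily, aster}.
        Root lily: left subtree has 0 nodes { }, right has 1 {aster}.
  Root iris: left subtree has 2 nodes {kale, rose}, right has 3 {bay, ivy, fir}.
    Root rose: left subtree has 1 node {kale}, right has 0 { }.
    Root ivy: left subtree has 1 node {bay}, right has 1 {fir}.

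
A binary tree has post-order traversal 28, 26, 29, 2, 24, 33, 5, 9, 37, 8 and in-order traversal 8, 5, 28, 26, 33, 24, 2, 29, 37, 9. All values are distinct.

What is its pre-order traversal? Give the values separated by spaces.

The last element of post-order is the root; it splits in-order into left and right subtrees.
Root 8: left subtree has 0 nodes { }, right has 9 {5, 28, 26, 33, 24, 2, 29, 37, 9}.
  Root 37: left subtree has 7 nodes {5, 28, 26, 33, 24, 2, 29}, right has 1 {9}.
    Root 5: left subtree has 0 nodes { }, right has 6 {28, 26, 33, 24, 2, 29}.
      Root 33: left subtree has 2 nodes {28, 26}, right has 3 {24, 2, 29}.
        Root 26: left subtree has 1 node {28}, right has 0 { }.
        Root 24: left subtree has 0 nodes { }, right has 2 {2, 29}.
          Root 2: left subtree has 0 nodes { }, right has 1 {29}.

8 37 5 33 26 28 24 2 29 9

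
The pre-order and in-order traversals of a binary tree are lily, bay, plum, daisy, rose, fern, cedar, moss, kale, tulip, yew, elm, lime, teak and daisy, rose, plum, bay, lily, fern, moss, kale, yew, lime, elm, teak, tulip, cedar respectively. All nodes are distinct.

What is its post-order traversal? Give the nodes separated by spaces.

The first element of pre-order is the root; it splits in-order into left and right subtrees.
Root lily: left subtree has 4 nodes {daisy, rose, plum, bay}, right has 9 {fern, moss, kale, yew, lime, elm, teak, tulip, cedar}.
  Root bay: left subtree has 3 nodes {daisy, rose, plum}, right has 0 { }.
    Root plum: left subtree has 2 nodes {daisy, rose}, right has 0 { }.
      Root daisy: left subtree has 0 nodes { }, right has 1 {rose}.
  Root fern: left subtree has 0 nodes { }, right has 8 {moss, kale, yew, lime, elm, teak, tulip, cedar}.
    Root cedar: left subtree has 7 nodes {moss, kale, yew, lime, elm, teak, tulip}, right has 0 { }.
      Root moss: left subtree has 0 nodes { }, right has 6 {kale, yew, lime, elm, teak, tulip}.
        Root kale: left subtree has 0 nodes { }, right has 5 {yew, lime, elm, teak, tulip}.
          Root tulip: left subtree has 4 nodes {yew, lime, elm, teak}, right has 0 { }.
            Root yew: left subtree has 0 nodes { }, right has 3 {lime, elm, teak}.
              Root elm: left subtree has 1 node {lime}, right has 1 {teak}.

rose daisy plum bay lime teak elm yew tulip kale moss cedar fern lily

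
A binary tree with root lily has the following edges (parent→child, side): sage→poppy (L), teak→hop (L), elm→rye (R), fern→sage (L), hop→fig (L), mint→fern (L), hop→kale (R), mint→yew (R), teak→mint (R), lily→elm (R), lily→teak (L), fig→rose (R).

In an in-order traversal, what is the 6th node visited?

In-order visits the left subtree, then the node, then the right subtree.
At lily: go left to teak.
  At teak: go left to hop.
    At hop: go left to fig.
      At fig: no left child.
      Visit fig.
      At fig: go right to rose.
        rose is a leaf — visit rose.
    Visit hop.
    At hop: go right to kale.
      kale is a leaf — visit kale.
  Visit teak.
  At teak: go right to mint.
    At mint: go left to fern.
      At fern: go left to sage.
        At sage: go left to poppy.
          poppy is a leaf — visit poppy.
        Visit sage.
        At sage: no right child.
      Visit fern.
      At fern: no right child.
    Visit mint.
    At mint: go right to yew.
      yew is a leaf — visit yew.
Visit lily.
At lily: go right to elm.
  At elm: no left child.
  Visit elm.
  At elm: go right to rye.
    rye is a leaf — visit rye.
Full in-order sequence: fig, rose, hop, kale, teak, poppy, sage, fern, mint, yew, lily, elm, rye.

poppy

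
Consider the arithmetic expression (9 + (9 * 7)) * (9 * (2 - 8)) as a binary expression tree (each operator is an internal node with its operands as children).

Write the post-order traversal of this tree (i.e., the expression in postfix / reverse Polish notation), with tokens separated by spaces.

9 9 7 * + 9 2 8 - * *

Post-order on an expression tree gives postfix notation: for each operator, emit left operand, right operand, then the operator.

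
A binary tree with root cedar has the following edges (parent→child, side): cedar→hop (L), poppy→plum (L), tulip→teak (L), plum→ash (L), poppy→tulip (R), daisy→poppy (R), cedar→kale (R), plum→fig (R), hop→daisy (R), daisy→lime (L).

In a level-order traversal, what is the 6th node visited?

Level-order visits nodes level by level from the root, left to right within each level.
Level 0: cedar
Level 1: hop, kale
Level 2: daisy
Level 3: lime, poppy
Level 4: plum, tulip
Level 5: ash, fig, teak
Full level-order sequence: cedar, hop, kale, daisy, lime, poppy, plum, tulip, ash, fig, teak.

poppy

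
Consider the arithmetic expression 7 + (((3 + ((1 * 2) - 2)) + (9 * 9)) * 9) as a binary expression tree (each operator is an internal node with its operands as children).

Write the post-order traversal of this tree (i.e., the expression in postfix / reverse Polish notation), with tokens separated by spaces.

7 3 1 2 * 2 - + 9 9 * + 9 * +

Post-order on an expression tree gives postfix notation: for each operator, emit left operand, right operand, then the operator.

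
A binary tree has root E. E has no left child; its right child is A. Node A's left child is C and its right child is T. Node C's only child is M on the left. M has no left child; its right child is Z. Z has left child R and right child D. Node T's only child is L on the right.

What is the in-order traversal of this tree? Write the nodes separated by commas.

In-order visits the left subtree, then the node, then the right subtree.
At E: no left child.
Visit E.
At E: go right to A.
  At A: go left to C.
    At C: go left to M.
      At M: no left child.
      Visit M.
      At M: go right to Z.
        At Z: go left to R.
          R is a leaf — visit R.
        Visit Z.
        At Z: go right to D.
          D is a leaf — visit D.
    Visit C.
    At C: no right child.
  Visit A.
  At A: go right to T.
    At T: no left child.
    Visit T.
    At T: go right to L.
      L is a leaf — visit L.

E, M, R, Z, D, C, A, T, L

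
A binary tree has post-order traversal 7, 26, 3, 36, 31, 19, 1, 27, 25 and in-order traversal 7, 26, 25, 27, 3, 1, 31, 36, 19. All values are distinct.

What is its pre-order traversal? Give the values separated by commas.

The last element of post-order is the root; it splits in-order into left and right subtrees.
Root 25: left subtree has 2 nodes {7, 26}, right has 6 {27, 3, 1, 31, 36, 19}.
  Root 26: left subtree has 1 node {7}, right has 0 { }.
  Root 27: left subtree has 0 nodes { }, right has 5 {3, 1, 31, 36, 19}.
    Root 1: left subtree has 1 node {3}, right has 3 {31, 36, 19}.
      Root 19: left subtree has 2 nodes {31, 36}, right has 0 { }.
        Root 31: left subtree has 0 nodes { }, right has 1 {36}.

25, 26, 7, 27, 1, 3, 19, 31, 36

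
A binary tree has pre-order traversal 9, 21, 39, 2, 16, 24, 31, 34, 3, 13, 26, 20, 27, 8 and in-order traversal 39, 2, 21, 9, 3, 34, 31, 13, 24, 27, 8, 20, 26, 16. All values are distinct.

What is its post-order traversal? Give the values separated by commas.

The first element of pre-order is the root; it splits in-order into left and right subtrees.
Root 9: left subtree has 3 nodes {39, 2, 21}, right has 10 {3, 34, 31, 13, 24, 27, 8, 20, 26, 16}.
  Root 21: left subtree has 2 nodes {39, 2}, right has 0 { }.
    Root 39: left subtree has 0 nodes { }, right has 1 {2}.
  Root 16: left subtree has 9 nodes {3, 34, 31, 13, 24, 27, 8, 20, 26}, right has 0 { }.
    Root 24: left subtree has 4 nodes {3, 34, 31, 13}, right has 4 {27, 8, 20, 26}.
      Root 31: left subtree has 2 nodes {3, 34}, right has 1 {13}.
        Root 34: left subtree has 1 node {3}, right has 0 { }.
      Root 26: left subtree has 3 nodes {27, 8, 20}, right has 0 { }.
        Root 20: left subtree has 2 nodes {27, 8}, right has 0 { }.
          Root 27: left subtree has 0 nodes { }, right has 1 {8}.

2, 39, 21, 3, 34, 13, 31, 8, 27, 20, 26, 24, 16, 9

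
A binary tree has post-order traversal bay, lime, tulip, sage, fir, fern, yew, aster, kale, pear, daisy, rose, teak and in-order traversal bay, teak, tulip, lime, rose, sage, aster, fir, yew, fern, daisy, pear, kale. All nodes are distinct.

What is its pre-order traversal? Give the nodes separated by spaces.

The last element of post-order is the root; it splits in-order into left and right subtrees.
Root teak: left subtree has 1 node {bay}, right has 11 {tulip, lime, rose, sage, aster, fir, yew, fern, daisy, pear, kale}.
  Root rose: left subtree has 2 nodes {tulip, lime}, right has 8 {sage, aster, fir, yew, fern, daisy, pear, kale}.
    Root tulip: left subtree has 0 nodes { }, right has 1 {lime}.
    Root daisy: left subtree has 5 nodes {sage, aster, fir, yew, fern}, right has 2 {pear, kale}.
      Root aster: left subtree has 1 node {sage}, right has 3 {fir, yew, fern}.
        Root yew: left subtree has 1 node {fir}, right has 1 {fern}.
      Root pear: left subtree has 0 nodes { }, right has 1 {kale}.

teak bay rose tulip lime daisy aster sage yew fir fern pear kale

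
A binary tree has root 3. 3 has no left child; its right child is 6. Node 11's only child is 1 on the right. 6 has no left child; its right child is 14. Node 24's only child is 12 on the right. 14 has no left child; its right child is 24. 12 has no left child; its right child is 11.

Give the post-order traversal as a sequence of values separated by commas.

Post-order visits the left subtree, then the right subtree, then the node.
At 3: no left child.
At 3: go right to 6.
  At 6: no left child.
  At 6: go right to 14.
    At 14: no left child.
    At 14: go right to 24.
      At 24: no left child.
      At 24: go right to 12.
        At 12: no left child.
        At 12: go right to 11.
          At 11: no left child.
          At 11: go right to 1.
            1 is a leaf — visit 1.
          Visit 11.
        Visit 12.
      Visit 24.
    Visit 14.
  Visit 6.
Visit 3.

1, 11, 12, 24, 14, 6, 3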